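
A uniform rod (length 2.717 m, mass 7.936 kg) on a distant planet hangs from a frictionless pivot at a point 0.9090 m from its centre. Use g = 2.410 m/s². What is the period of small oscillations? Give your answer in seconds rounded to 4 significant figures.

For a physical pendulum T = 2π√(I/(mgd)), with d = 0.90900 m from pivot to centre of mass.
I_cm = mL²/12 = 7.936 × 2.717²/12 = 4.8820 kg·m²; I = I_cm + md² = 4.8820 + 7.936 × 0.90900² = 11.439 kg·m².
T = 2π√(11.439/(7.936 × 2.410 × 0.90900)) = 5.097 s.

5.097 s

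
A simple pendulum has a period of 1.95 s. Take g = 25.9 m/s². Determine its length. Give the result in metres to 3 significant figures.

From T = 2π√(L/g), L = gT²/(4π²) = 25.9 × 1.950²/(4π²) = 2.49 m.

2.49 m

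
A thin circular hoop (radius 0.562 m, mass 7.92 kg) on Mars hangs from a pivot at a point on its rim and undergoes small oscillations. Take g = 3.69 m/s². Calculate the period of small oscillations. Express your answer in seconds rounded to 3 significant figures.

I_cm = mr² = 2.501 kg·m². The pivot is at distance d = 0.562 m from the centre of mass.
By the parallel-axis theorem, I = I_cm + md² = 2.501 + 2.501 = 5.003 kg·m².
T = 2π√(I/(mgd)) = 2π√(5.003/(7.92 × 3.69 × 0.562)) = 3.47 s.

3.47 s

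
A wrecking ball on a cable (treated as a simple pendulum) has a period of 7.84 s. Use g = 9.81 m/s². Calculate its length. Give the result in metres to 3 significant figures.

From T = 2π√(L/g), L = gT²/(4π²) = 9.81 × 7.840²/(4π²) = 15.3 m.

15.3 m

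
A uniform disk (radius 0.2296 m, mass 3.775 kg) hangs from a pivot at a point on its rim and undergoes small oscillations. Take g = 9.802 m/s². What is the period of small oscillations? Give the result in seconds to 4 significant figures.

1.178 s

I_cm = ½mr² = 0.099502 kg·m². The pivot is at distance d = 0.2296 m from the centre of mass.
By the parallel-axis theorem, I = I_cm + md² = 0.099502 + 0.19900 = 0.29851 kg·m².
T = 2π√(I/(mgd)) = 2π√(0.29851/(3.775 × 9.802 × 0.2296)) = 1.178 s.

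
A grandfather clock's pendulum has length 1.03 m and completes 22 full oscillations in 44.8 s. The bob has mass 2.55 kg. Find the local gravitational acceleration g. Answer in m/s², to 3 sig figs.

9.81 m/s²

T = 44.8/22 = 2.036 s.
From T = 2π√(L/g), g = 4π²L/T² = 4π² × 1.03/2.036² = 9.81 m/s².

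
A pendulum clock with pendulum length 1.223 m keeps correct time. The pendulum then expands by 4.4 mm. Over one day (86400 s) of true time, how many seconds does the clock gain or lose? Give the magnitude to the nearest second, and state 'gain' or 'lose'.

lose 155 s

T ∝ √L, so T'/T = √(1.22740/1.223) = 1.00180.
In 86400 s of true time the clock registers 86400/1.00180 = 86245.0 s, so it loses 155 s.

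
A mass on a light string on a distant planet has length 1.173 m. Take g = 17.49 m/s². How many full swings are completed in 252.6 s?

155

T = 2π√(L/g) = 2π√(1.173/17.49) = 1.6272 s.
Number of complete oscillations = ⌊252.6/1.6272⌋ = ⌊155.24⌋ = 155.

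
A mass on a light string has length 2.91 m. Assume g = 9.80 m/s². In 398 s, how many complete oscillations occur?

116

T = 2π√(L/g) = 2π√(2.91/9.80) = 3.424 s.
Number of complete oscillations = ⌊398/3.424⌋ = ⌊116.2⌋ = 116.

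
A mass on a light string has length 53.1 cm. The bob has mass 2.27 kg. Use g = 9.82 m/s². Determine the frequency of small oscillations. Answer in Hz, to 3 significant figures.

T = 2π√(L/g) = 2π√(0.531/9.82) = 1.461 s, so f = 1/T = 0.684 Hz.

0.684 Hz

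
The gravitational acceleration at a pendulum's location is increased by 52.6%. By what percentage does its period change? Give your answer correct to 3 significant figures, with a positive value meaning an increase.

-19.0%

T ∝ 1/√g, so T'/T = 1/√(1.526) = 0.8095.
Percentage change in T = (0.8095 − 1) × 100% = -19.0%.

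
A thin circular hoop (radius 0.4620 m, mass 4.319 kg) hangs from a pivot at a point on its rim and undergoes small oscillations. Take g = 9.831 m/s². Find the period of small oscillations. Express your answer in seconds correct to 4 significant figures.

I_cm = mr² = 0.92186 kg·m². The pivot is at distance d = 0.4620 m from the centre of mass.
By the parallel-axis theorem, I = I_cm + md² = 0.92186 + 0.92186 = 1.8437 kg·m².
T = 2π√(I/(mgd)) = 2π√(1.8437/(4.319 × 9.831 × 0.4620)) = 1.926 s.

1.926 s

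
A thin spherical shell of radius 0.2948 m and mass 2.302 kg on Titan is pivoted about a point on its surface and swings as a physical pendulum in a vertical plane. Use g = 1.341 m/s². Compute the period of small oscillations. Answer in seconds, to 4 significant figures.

3.803 s

I_cm = (2/3)mr² = 0.13337 kg·m². The pivot is at distance d = 0.2948 m from the centre of mass.
By the parallel-axis theorem, I = I_cm + md² = 0.13337 + 0.20006 = 0.33343 kg·m².
T = 2π√(I/(mgd)) = 2π√(0.33343/(2.302 × 1.341 × 0.2948)) = 3.803 s.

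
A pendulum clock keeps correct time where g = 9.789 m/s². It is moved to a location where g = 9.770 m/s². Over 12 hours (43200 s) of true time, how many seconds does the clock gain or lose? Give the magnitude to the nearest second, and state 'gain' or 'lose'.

lose 42 s

The clock's period scales as T ∝ 1/√g, so T'/T = √(9.789/9.770) = 1.00097.
In 43200 s of true time the clock registers 43200/1.00097 = 43158.1 s, so it loses 42 s.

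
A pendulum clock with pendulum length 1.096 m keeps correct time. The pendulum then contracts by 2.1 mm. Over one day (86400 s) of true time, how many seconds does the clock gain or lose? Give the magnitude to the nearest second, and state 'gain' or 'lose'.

T ∝ √L, so T'/T = √(1.09390/1.096) = 0.999042.
In 86400 s of true time the clock registers 86400/0.999042 = 86482.9 s, so it gains 83 s.

gain 83 s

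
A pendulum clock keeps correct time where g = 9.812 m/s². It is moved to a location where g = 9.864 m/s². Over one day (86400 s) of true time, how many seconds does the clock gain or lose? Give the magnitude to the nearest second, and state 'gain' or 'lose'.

gain 229 s

The clock's period scales as T ∝ 1/√g, so T'/T = √(9.812/9.864) = 0.997361.
In 86400 s of true time the clock registers 86400/0.997361 = 86628.6 s, so it gains 229 s.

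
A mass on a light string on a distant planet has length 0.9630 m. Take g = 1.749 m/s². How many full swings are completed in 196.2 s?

42

T = 2π√(L/g) = 2π√(0.9630/1.749) = 4.6623 s.
Number of complete oscillations = ⌊196.2/4.6623⌋ = ⌊42.082⌋ = 42.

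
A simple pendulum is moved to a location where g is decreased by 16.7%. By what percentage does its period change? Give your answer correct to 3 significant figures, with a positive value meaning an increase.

T ∝ 1/√g, so T'/T = 1/√(0.8330) = 1.096.
Percentage change in T = (1.096 − 1) × 100% = 9.57%.

9.57%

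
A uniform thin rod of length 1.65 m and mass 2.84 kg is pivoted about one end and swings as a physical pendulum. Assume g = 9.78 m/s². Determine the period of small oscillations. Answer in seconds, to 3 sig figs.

For a physical pendulum T = 2π√(I/(mgd)), with d = 0.8250 m from pivot to centre of mass.
I_cm = mL²/12 = 2.84 × 1.65²/12 = 0.6443 kg·m²; I = I_cm + md² = 0.6443 + 2.84 × 0.8250² = 2.577 kg·m².
T = 2π√(2.577/(2.84 × 9.78 × 0.8250)) = 2.11 s.

2.11 s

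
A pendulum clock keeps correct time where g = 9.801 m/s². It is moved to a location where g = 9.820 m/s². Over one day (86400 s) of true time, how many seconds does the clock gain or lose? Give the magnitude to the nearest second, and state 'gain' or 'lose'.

gain 84 s

The clock's period scales as T ∝ 1/√g, so T'/T = √(9.801/9.820) = 0.999032.
In 86400 s of true time the clock registers 86400/0.999032 = 86483.7 s, so it gains 84 s.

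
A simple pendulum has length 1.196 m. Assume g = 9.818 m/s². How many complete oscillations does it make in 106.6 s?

T = 2π√(L/g) = 2π√(1.196/9.818) = 2.1930 s.
Number of complete oscillations = ⌊106.6/2.1930⌋ = ⌊48.610⌋ = 48.

48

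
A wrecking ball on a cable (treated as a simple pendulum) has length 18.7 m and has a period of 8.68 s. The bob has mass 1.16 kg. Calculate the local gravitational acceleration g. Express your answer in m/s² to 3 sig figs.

From T = 2π√(L/g), g = 4π²L/T² = 4π² × 18.7/8.680² = 9.80 m/s².

9.80 m/s²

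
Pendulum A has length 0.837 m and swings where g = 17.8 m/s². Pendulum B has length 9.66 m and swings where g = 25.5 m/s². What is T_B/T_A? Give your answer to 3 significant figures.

T = 2π√(L/g), so T_B/T_A = √((L_B/g_B)/(L_A/g_A)) = √((9.66/25.5)/(0.837/17.8)) = 2.84.

2.84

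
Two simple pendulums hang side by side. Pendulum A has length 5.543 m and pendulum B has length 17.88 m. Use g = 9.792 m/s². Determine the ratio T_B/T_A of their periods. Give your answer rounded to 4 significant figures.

1.796

T ∝ √L, so T_B/T_A = √(L_B/L_A) = √(17.88/5.543) = 1.796.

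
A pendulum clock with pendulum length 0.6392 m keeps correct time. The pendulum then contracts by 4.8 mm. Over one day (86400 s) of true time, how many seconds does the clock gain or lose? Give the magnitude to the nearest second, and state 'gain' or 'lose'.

gain 326 s

T ∝ √L, so T'/T = √(0.63440/0.6392) = 0.996238.
In 86400 s of true time the clock registers 86400/0.996238 = 86726.2 s, so it gains 326 s.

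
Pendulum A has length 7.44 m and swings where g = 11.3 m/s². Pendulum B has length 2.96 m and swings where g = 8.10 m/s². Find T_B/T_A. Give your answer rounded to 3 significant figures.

0.745

T = 2π√(L/g), so T_B/T_A = √((L_B/g_B)/(L_A/g_A)) = √((2.96/8.10)/(7.44/11.3)) = 0.745.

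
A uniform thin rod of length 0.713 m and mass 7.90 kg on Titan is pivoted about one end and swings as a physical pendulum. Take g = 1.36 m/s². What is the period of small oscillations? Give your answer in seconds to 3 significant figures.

For a physical pendulum T = 2π√(I/(mgd)), with d = 0.3565 m from pivot to centre of mass.
I_cm = mL²/12 = 7.90 × 0.713²/12 = 0.3347 kg·m²; I = I_cm + md² = 0.3347 + 7.90 × 0.3565² = 1.339 kg·m².
T = 2π√(1.339/(7.90 × 1.36 × 0.3565)) = 3.71 s.

3.71 s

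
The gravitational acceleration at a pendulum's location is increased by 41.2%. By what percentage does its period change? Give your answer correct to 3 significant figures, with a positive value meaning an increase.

T ∝ 1/√g, so T'/T = 1/√(1.412) = 0.8416.
Percentage change in T = (0.8416 − 1) × 100% = -15.8%.

-15.8%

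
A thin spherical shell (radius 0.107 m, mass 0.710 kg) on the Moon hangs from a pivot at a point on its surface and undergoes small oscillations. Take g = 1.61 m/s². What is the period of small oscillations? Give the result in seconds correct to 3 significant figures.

I_cm = (2/3)mr² = 0.005419 kg·m². The pivot is at distance d = 0.107 m from the centre of mass.
By the parallel-axis theorem, I = I_cm + md² = 0.005419 + 0.008129 = 0.01355 kg·m².
T = 2π√(I/(mgd)) = 2π√(0.01355/(0.710 × 1.61 × 0.107)) = 2.09 s.

2.09 s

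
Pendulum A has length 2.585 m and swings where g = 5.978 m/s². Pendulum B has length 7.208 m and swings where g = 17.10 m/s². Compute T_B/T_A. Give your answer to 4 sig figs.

T = 2π√(L/g), so T_B/T_A = √((L_B/g_B)/(L_A/g_A)) = √((7.208/17.10)/(2.585/5.978)) = 0.9873.

0.9873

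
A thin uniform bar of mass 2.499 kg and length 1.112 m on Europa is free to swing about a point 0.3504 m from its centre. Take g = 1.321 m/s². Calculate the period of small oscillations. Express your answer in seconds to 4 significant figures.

For a physical pendulum T = 2π√(I/(mgd)), with d = 0.35040 m from pivot to centre of mass.
I_cm = mL²/12 = 2.499 × 1.112²/12 = 0.25751 kg·m²; I = I_cm + md² = 0.25751 + 2.499 × 0.35040² = 0.56434 kg·m².
T = 2π√(0.56434/(2.499 × 1.321 × 0.35040)) = 4.389 s.

4.389 s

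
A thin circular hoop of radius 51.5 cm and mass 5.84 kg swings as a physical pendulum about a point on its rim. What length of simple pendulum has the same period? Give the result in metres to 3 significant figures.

The equivalent simple-pendulum length is L_eq = I/(md), where I is about the pivot and d = 0.5150 m.
I_cm = mR² = 1.549 kg·m², so I = I_cm + md² = 1.549 + 1.549 = 3.098 kg·m².
L_eq = 3.098/(5.84 × 0.5150) = 1.03 m.

1.03 m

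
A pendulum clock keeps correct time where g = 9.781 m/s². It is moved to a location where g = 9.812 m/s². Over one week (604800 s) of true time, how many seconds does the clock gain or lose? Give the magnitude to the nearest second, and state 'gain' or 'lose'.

gain 958 s

The clock's period scales as T ∝ 1/√g, so T'/T = √(9.781/9.812) = 0.998419.
In 604800 s of true time the clock registers 604800/0.998419 = 605757.7 s, so it gains 958 s.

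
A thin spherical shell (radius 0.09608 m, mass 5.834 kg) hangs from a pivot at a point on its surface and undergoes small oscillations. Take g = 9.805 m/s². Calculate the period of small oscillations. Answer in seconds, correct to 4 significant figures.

0.8030 s

I_cm = (2/3)mr² = 0.035904 kg·m². The pivot is at distance d = 0.09608 m from the centre of mass.
By the parallel-axis theorem, I = I_cm + md² = 0.035904 + 0.053856 = 0.089760 kg·m².
T = 2π√(I/(mgd)) = 2π√(0.089760/(5.834 × 9.805 × 0.09608)) = 0.8030 s.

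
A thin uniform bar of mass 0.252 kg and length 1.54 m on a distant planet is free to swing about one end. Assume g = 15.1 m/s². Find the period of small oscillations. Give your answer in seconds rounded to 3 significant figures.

1.64 s

For a physical pendulum T = 2π√(I/(mgd)), with d = 0.7700 m from pivot to centre of mass.
I_cm = mL²/12 = 0.252 × 1.54²/12 = 0.04980 kg·m²; I = I_cm + md² = 0.04980 + 0.252 × 0.7700² = 0.1992 kg·m².
T = 2π√(0.1992/(0.252 × 15.1 × 0.7700)) = 1.64 s.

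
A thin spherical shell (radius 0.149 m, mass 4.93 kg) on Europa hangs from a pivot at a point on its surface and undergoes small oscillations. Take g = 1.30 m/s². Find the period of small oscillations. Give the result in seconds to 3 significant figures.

2.75 s

I_cm = (2/3)mr² = 0.07297 kg·m². The pivot is at distance d = 0.149 m from the centre of mass.
By the parallel-axis theorem, I = I_cm + md² = 0.07297 + 0.1095 = 0.1824 kg·m².
T = 2π√(I/(mgd)) = 2π√(0.1824/(4.93 × 1.30 × 0.149)) = 2.75 s.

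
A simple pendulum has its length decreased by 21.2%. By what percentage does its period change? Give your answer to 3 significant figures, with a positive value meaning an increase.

T ∝ √L, so T'/T = √(0.7880) = 0.8877.
Percentage change in T = (0.8877 − 1) × 100% = -11.2%.

-11.2%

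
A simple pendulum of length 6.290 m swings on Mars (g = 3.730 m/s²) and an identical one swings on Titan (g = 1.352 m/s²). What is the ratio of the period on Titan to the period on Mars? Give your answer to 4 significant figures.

T ∝ 1/√g, so T₂/T₁ = √(g₁/g₂) = √(3.730/1.352) = 1.661.

1.661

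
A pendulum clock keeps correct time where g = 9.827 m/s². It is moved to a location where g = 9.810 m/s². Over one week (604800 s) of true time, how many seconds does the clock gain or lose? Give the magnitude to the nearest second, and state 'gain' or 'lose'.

The clock's period scales as T ∝ 1/√g, so T'/T = √(9.827/9.810) = 1.00087.
In 604800 s of true time the clock registers 604800/1.00087 = 604276.6 s, so it loses 523 s.

lose 523 s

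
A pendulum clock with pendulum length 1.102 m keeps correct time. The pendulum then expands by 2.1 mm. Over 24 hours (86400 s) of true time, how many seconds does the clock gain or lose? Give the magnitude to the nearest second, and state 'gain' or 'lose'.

lose 82 s

T ∝ √L, so T'/T = √(1.10410/1.102) = 1.00095.
In 86400 s of true time the clock registers 86400/1.00095 = 86317.8 s, so it loses 82 s.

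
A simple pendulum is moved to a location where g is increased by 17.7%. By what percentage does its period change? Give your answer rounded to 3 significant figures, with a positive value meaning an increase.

T ∝ 1/√g, so T'/T = 1/√(1.177) = 0.9217.
Percentage change in T = (0.9217 − 1) × 100% = -7.83%.

-7.83%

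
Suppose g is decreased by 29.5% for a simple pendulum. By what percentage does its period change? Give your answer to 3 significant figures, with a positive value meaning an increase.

19.1%

T ∝ 1/√g, so T'/T = 1/√(0.7050) = 1.191.
Percentage change in T = (1.191 − 1) × 100% = 19.1%.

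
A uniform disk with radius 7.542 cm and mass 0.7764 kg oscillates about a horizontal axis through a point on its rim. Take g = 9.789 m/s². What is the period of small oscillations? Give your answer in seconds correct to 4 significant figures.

0.6755 s

I_cm = ½mr² = 0.0022082 kg·m². The pivot is at distance d = 0.07542 m from the centre of mass.
By the parallel-axis theorem, I = I_cm + md² = 0.0022082 + 0.0044163 = 0.0066245 kg·m².
T = 2π√(I/(mgd)) = 2π√(0.0066245/(0.7764 × 9.789 × 0.07542)) = 0.6755 s.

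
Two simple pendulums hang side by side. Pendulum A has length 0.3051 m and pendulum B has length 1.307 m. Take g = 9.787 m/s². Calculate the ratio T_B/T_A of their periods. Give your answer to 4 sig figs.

2.070

T ∝ √L, so T_B/T_A = √(L_B/L_A) = √(1.307/0.3051) = 2.070.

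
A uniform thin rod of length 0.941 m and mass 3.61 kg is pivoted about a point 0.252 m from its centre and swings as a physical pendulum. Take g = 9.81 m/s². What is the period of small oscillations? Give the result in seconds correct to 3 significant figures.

1.48 s

For a physical pendulum T = 2π√(I/(mgd)), with d = 0.2520 m from pivot to centre of mass.
I_cm = mL²/12 = 3.61 × 0.941²/12 = 0.2664 kg·m²; I = I_cm + md² = 0.2664 + 3.61 × 0.2520² = 0.4956 kg·m².
T = 2π√(0.4956/(3.61 × 9.81 × 0.2520)) = 1.48 s.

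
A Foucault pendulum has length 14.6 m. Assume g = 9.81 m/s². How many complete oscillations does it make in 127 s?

16

T = 2π√(L/g) = 2π√(14.6/9.81) = 7.665 s.
Number of complete oscillations = ⌊127/7.665⌋ = ⌊16.57⌋ = 16.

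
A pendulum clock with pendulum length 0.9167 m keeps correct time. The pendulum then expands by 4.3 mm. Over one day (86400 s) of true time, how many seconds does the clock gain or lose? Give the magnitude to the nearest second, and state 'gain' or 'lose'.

lose 202 s

T ∝ √L, so T'/T = √(0.92100/0.9167) = 1.00234.
In 86400 s of true time the clock registers 86400/1.00234 = 86198.1 s, so it loses 202 s.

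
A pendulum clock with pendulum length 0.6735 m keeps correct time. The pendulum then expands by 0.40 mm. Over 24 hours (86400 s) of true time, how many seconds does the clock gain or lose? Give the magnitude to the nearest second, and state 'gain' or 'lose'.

lose 26 s

T ∝ √L, so T'/T = √(0.67390/0.6735) = 1.00030.
In 86400 s of true time the clock registers 86400/1.00030 = 86374.4 s, so it loses 26 s.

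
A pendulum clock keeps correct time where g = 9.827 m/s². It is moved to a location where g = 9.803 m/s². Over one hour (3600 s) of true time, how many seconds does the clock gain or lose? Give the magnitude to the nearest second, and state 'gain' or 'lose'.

lose 4 s

The clock's period scales as T ∝ 1/√g, so T'/T = √(9.827/9.803) = 1.00122.
In 3600 s of true time the clock registers 3600/1.00122 = 3595.6 s, so it loses 4 s.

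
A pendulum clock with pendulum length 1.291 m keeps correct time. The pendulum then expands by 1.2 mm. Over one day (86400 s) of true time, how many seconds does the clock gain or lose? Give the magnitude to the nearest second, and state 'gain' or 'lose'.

lose 40 s

T ∝ √L, so T'/T = √(1.29220/1.291) = 1.00046.
In 86400 s of true time the clock registers 86400/1.00046 = 86359.9 s, so it loses 40 s.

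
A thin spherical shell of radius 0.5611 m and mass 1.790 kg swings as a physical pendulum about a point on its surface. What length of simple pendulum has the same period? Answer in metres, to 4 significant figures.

The equivalent simple-pendulum length is L_eq = I/(md), where I is about the pivot and d = 0.56110 m.
I_cm = (2/3)mR² = 0.37570 kg·m², so I = I_cm + md² = 0.37570 + 0.56355 = 0.93925 kg·m².
L_eq = 0.93925/(1.790 × 0.56110) = 0.9352 m.

0.9352 m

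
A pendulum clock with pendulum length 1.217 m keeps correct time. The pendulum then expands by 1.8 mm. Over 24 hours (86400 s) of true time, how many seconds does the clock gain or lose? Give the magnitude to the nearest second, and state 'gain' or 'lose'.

T ∝ √L, so T'/T = √(1.21880/1.217) = 1.00074.
In 86400 s of true time the clock registers 86400/1.00074 = 86336.2 s, so it loses 64 s.

lose 64 s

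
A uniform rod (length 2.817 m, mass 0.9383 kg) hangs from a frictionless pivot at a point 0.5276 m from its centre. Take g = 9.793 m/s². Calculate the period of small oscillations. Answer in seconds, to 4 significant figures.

For a physical pendulum T = 2π√(I/(mgd)), with d = 0.52760 m from pivot to centre of mass.
I_cm = mL²/12 = 0.9383 × 2.817²/12 = 0.62049 kg·m²; I = I_cm + md² = 0.62049 + 0.9383 × 0.52760² = 0.88168 kg·m².
T = 2π√(0.88168/(0.9383 × 9.793 × 0.52760)) = 2.679 s.

2.679 s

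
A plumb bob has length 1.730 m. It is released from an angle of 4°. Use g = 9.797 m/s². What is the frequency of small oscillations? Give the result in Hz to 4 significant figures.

0.3787 Hz

T = 2π√(L/g) = 2π√(1.730/9.797) = 2.6403 s, so f = 1/T = 0.3787 Hz.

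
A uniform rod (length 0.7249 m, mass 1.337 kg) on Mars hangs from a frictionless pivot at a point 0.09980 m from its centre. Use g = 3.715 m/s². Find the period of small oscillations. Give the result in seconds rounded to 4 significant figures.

2.392 s

For a physical pendulum T = 2π√(I/(mgd)), with d = 0.099800 m from pivot to centre of mass.
I_cm = mL²/12 = 1.337 × 0.7249²/12 = 0.058547 kg·m²; I = I_cm + md² = 0.058547 + 1.337 × 0.099800² = 0.071864 kg·m².
T = 2π√(0.071864/(1.337 × 3.715 × 0.099800)) = 2.392 s.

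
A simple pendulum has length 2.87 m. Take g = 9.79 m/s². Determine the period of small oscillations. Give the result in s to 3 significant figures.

T = 2π√(L/g) = 2π√(2.87/9.79) = 2π × 0.5414 = 3.40 s.

3.40 s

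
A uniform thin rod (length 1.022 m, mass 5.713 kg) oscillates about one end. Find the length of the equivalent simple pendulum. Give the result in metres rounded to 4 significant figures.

0.6813 m

The equivalent simple-pendulum length is L_eq = I/(md), where I is about the pivot and d = 0.51100 m.
I_cm = (1/12)mL² = 0.49726 kg·m², so I = I_cm + md² = 0.49726 + 1.4918 = 1.9890 kg·m².
L_eq = 1.9890/(5.713 × 0.51100) = 0.6813 m.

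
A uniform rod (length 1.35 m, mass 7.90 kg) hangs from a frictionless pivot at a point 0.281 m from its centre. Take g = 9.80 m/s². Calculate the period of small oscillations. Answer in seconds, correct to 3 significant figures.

For a physical pendulum T = 2π√(I/(mgd)), with d = 0.2810 m from pivot to centre of mass.
I_cm = mL²/12 = 7.90 × 1.35²/12 = 1.200 kg·m²; I = I_cm + md² = 1.200 + 7.90 × 0.2810² = 1.824 kg·m².
T = 2π√(1.824/(7.90 × 9.80 × 0.2810)) = 1.82 s.

1.82 s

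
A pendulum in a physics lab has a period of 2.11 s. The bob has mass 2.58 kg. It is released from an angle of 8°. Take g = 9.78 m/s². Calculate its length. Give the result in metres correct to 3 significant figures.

From T = 2π√(L/g), L = gT²/(4π²) = 9.78 × 2.110²/(4π²) = 1.10 m.

1.10 m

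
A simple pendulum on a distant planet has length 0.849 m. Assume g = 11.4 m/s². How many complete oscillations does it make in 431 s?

251

T = 2π√(L/g) = 2π√(0.849/11.4) = 1.715 s.
Number of complete oscillations = ⌊431/1.715⌋ = ⌊251.4⌋ = 251.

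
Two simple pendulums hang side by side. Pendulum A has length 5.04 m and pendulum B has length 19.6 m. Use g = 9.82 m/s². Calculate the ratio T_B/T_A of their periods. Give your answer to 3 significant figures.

1.97

T ∝ √L, so T_B/T_A = √(L_B/L_A) = √(19.6/5.04) = 1.97.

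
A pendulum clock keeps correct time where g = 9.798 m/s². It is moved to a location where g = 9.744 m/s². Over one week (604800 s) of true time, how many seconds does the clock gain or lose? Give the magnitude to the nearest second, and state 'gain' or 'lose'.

lose 1669 s

The clock's period scales as T ∝ 1/√g, so T'/T = √(9.798/9.744) = 1.00277.
In 604800 s of true time the clock registers 604800/1.00277 = 603131.1 s, so it loses 1669 s.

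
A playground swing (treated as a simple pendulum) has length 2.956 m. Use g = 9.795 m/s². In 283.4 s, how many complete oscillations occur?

82

T = 2π√(L/g) = 2π√(2.956/9.795) = 3.4517 s.
Number of complete oscillations = ⌊283.4/3.4517⌋ = ⌊82.105⌋ = 82.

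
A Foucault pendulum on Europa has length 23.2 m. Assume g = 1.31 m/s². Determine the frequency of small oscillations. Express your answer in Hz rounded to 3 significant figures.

0.0378 Hz

T = 2π√(L/g) = 2π√(23.2/1.31) = 26.44 s, so f = 1/T = 0.0378 Hz.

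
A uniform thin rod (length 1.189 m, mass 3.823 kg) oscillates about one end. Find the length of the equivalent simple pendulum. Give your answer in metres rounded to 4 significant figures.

The equivalent simple-pendulum length is L_eq = I/(md), where I is about the pivot and d = 0.59450 m.
I_cm = (1/12)mL² = 0.45039 kg·m², so I = I_cm + md² = 0.45039 + 1.3512 = 1.8016 kg·m².
L_eq = 1.8016/(3.823 × 0.59450) = 0.7927 m.

0.7927 m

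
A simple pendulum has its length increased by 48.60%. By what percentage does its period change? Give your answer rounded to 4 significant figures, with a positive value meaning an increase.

T ∝ √L, so T'/T = √(1.4860) = 1.2190.
Percentage change in T = (1.2190 − 1) × 100% = 21.90%.

21.90%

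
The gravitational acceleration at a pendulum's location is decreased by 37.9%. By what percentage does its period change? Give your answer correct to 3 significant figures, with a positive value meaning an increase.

26.9%

T ∝ 1/√g, so T'/T = 1/√(0.6210) = 1.269.
Percentage change in T = (1.269 − 1) × 100% = 26.9%.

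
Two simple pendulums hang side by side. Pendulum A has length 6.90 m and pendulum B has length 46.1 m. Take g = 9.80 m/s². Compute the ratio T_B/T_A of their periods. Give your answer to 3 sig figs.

2.58

T ∝ √L, so T_B/T_A = √(L_B/L_A) = √(46.1/6.90) = 2.58.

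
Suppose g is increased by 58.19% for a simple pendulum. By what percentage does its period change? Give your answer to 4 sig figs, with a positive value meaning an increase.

-20.49%

T ∝ 1/√g, so T'/T = 1/√(1.5819) = 0.79508.
Percentage change in T = (0.79508 − 1) × 100% = -20.49%.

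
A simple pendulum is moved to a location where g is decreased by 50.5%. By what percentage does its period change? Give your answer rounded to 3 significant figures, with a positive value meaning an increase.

T ∝ 1/√g, so T'/T = 1/√(0.4950) = 1.421.
Percentage change in T = (1.421 − 1) × 100% = 42.1%.

42.1%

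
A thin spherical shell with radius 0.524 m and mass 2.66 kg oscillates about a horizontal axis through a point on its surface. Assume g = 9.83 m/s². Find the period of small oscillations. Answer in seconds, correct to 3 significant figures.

1.87 s

I_cm = (2/3)mr² = 0.4869 kg·m². The pivot is at distance d = 0.524 m from the centre of mass.
By the parallel-axis theorem, I = I_cm + md² = 0.4869 + 0.7304 = 1.217 kg·m².
T = 2π√(I/(mgd)) = 2π√(1.217/(2.66 × 9.83 × 0.524)) = 1.87 s.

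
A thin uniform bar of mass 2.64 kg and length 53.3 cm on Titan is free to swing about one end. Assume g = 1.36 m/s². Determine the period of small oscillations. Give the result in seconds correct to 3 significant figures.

3.21 s

For a physical pendulum T = 2π√(I/(mgd)), with d = 0.2665 m from pivot to centre of mass.
I_cm = mL²/12 = 2.64 × 0.533²/12 = 0.06250 kg·m²; I = I_cm + md² = 0.06250 + 2.64 × 0.2665² = 0.2500 kg·m².
T = 2π√(0.2500/(2.64 × 1.36 × 0.2665)) = 3.21 s.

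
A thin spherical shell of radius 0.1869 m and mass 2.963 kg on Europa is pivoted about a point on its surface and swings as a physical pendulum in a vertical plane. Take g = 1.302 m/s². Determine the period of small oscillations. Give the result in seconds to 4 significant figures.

3.073 s

I_cm = (2/3)mr² = 0.069002 kg·m². The pivot is at distance d = 0.1869 m from the centre of mass.
By the parallel-axis theorem, I = I_cm + md² = 0.069002 + 0.10350 = 0.17250 kg·m².
T = 2π√(I/(mgd)) = 2π√(0.17250/(2.963 × 1.302 × 0.1869)) = 3.073 s.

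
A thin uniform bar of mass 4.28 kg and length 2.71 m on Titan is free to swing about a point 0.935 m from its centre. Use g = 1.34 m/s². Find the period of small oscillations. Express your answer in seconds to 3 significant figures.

6.84 s

For a physical pendulum T = 2π√(I/(mgd)), with d = 0.9350 m from pivot to centre of mass.
I_cm = mL²/12 = 4.28 × 2.71²/12 = 2.619 kg·m²; I = I_cm + md² = 2.619 + 4.28 × 0.9350² = 6.361 kg·m².
T = 2π√(6.361/(4.28 × 1.34 × 0.9350)) = 6.84 s.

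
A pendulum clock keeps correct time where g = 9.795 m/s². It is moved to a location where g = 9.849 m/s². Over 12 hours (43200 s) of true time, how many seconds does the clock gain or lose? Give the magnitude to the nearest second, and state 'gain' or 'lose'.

gain 119 s

The clock's period scales as T ∝ 1/√g, so T'/T = √(9.795/9.849) = 0.997255.
In 43200 s of true time the clock registers 43200/0.997255 = 43318.9 s, so it gains 119 s.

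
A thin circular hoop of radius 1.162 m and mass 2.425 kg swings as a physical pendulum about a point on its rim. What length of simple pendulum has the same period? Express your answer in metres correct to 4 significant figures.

2.324 m

The equivalent simple-pendulum length is L_eq = I/(md), where I is about the pivot and d = 1.1620 m.
I_cm = mR² = 3.2743 kg·m², so I = I_cm + md² = 3.2743 + 3.2743 = 6.5487 kg·m².
L_eq = 6.5487/(2.425 × 1.1620) = 2.324 m.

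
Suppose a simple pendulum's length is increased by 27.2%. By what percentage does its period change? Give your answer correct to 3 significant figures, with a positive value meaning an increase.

12.8%

T ∝ √L, so T'/T = √(1.272) = 1.128.
Percentage change in T = (1.128 − 1) × 100% = 12.8%.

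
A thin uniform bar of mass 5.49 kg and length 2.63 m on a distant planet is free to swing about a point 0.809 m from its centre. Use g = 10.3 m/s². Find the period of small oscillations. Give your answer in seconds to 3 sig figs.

For a physical pendulum T = 2π√(I/(mgd)), with d = 0.8090 m from pivot to centre of mass.
I_cm = mL²/12 = 5.49 × 2.63²/12 = 3.164 kg·m²; I = I_cm + md² = 3.164 + 5.49 × 0.8090² = 6.758 kg·m².
T = 2π√(6.758/(5.49 × 10.3 × 0.8090)) = 2.41 s.

2.41 s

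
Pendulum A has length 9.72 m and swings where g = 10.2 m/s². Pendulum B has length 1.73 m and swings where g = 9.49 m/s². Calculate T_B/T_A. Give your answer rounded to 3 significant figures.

T = 2π√(L/g), so T_B/T_A = √((L_B/g_B)/(L_A/g_A)) = √((1.73/9.49)/(9.72/10.2)) = 0.437.

0.437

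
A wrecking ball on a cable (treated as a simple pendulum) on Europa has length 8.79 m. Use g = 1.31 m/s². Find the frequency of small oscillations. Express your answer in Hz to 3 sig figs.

0.0614 Hz

T = 2π√(L/g) = 2π√(8.79/1.31) = 16.28 s, so f = 1/T = 0.0614 Hz.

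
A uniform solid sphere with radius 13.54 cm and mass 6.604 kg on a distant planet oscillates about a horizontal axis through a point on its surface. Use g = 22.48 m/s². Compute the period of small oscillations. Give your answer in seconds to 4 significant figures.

I_cm = (2/5)mr² = 0.048429 kg·m². The pivot is at distance d = 0.1354 m from the centre of mass.
By the parallel-axis theorem, I = I_cm + md² = 0.048429 + 0.12107 = 0.16950 kg·m².
T = 2π√(I/(mgd)) = 2π√(0.16950/(6.604 × 22.48 × 0.1354)) = 0.5770 s.

0.5770 s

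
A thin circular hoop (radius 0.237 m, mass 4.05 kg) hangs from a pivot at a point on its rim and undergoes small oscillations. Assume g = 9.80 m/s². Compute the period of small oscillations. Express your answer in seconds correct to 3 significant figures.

1.38 s

I_cm = mr² = 0.2275 kg·m². The pivot is at distance d = 0.237 m from the centre of mass.
By the parallel-axis theorem, I = I_cm + md² = 0.2275 + 0.2275 = 0.4550 kg·m².
T = 2π√(I/(mgd)) = 2π√(0.4550/(4.05 × 9.80 × 0.237)) = 1.38 s.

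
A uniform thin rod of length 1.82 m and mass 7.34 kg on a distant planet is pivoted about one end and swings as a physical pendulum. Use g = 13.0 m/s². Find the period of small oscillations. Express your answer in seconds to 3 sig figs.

For a physical pendulum T = 2π√(I/(mgd)), with d = 0.9100 m from pivot to centre of mass.
I_cm = mL²/12 = 7.34 × 1.82²/12 = 2.026 kg·m²; I = I_cm + md² = 2.026 + 7.34 × 0.9100² = 8.104 kg·m².
T = 2π√(8.104/(7.34 × 13.0 × 0.9100)) = 1.92 s.

1.92 s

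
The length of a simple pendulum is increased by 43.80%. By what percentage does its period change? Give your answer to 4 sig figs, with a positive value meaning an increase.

T ∝ √L, so T'/T = √(1.4380) = 1.1992.
Percentage change in T = (1.1992 − 1) × 100% = 19.92%.

19.92%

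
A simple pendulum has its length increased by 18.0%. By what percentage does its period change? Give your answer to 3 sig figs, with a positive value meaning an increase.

T ∝ √L, so T'/T = √(1.180) = 1.086.
Percentage change in T = (1.086 − 1) × 100% = 8.63%.

8.63%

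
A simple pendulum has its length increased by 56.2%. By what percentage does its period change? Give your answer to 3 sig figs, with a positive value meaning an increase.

T ∝ √L, so T'/T = √(1.562) = 1.250.
Percentage change in T = (1.250 − 1) × 100% = 25.0%.

25.0%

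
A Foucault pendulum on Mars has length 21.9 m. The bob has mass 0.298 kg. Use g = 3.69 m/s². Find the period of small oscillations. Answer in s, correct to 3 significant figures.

T = 2π√(L/g) = 2π√(21.9/3.69) = 2π × 2.436 = 15.3 s.

15.3 s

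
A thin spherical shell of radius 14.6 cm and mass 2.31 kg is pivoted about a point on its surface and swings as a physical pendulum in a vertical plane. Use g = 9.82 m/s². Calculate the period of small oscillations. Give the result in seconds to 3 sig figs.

I_cm = (2/3)mr² = 0.03283 kg·m². The pivot is at distance d = 0.146 m from the centre of mass.
By the parallel-axis theorem, I = I_cm + md² = 0.03283 + 0.04924 = 0.08207 kg·m².
T = 2π√(I/(mgd)) = 2π√(0.08207/(2.31 × 9.82 × 0.146)) = 0.989 s.

0.989 s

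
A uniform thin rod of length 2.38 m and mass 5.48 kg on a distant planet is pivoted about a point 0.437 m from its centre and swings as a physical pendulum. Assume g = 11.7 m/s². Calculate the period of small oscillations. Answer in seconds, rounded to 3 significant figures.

2.26 s

For a physical pendulum T = 2π√(I/(mgd)), with d = 0.4370 m from pivot to centre of mass.
I_cm = mL²/12 = 5.48 × 2.38²/12 = 2.587 kg·m²; I = I_cm + md² = 2.587 + 5.48 × 0.4370² = 3.633 kg·m².
T = 2π√(3.633/(5.48 × 11.7 × 0.4370)) = 2.26 s.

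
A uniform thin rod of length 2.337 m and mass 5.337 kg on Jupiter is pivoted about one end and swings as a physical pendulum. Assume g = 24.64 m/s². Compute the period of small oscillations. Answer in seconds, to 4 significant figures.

For a physical pendulum T = 2π√(I/(mgd)), with d = 1.1685 m from pivot to centre of mass.
I_cm = mL²/12 = 5.337 × 2.337²/12 = 2.4290 kg·m²; I = I_cm + md² = 2.4290 + 5.337 × 1.1685² = 9.7161 kg·m².
T = 2π√(9.7161/(5.337 × 24.64 × 1.1685)) = 1.580 s.

1.580 s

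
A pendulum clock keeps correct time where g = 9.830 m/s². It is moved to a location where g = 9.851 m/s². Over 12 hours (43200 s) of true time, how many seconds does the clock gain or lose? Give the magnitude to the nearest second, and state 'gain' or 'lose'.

gain 46 s

The clock's period scales as T ∝ 1/√g, so T'/T = √(9.830/9.851) = 0.998934.
In 43200 s of true time the clock registers 43200/0.998934 = 43246.1 s, so it gains 46 s.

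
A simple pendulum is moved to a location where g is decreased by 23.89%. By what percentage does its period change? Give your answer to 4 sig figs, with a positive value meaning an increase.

14.62%

T ∝ 1/√g, so T'/T = 1/√(0.76110) = 1.1462.
Percentage change in T = (1.1462 − 1) × 100% = 14.62%.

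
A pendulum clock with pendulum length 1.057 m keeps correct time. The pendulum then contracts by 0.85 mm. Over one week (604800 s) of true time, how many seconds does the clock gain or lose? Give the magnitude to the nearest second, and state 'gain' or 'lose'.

gain 243 s

T ∝ √L, so T'/T = √(1.05615/1.057) = 0.999598.
In 604800 s of true time the clock registers 604800/0.999598 = 605043.3 s, so it gains 243 s.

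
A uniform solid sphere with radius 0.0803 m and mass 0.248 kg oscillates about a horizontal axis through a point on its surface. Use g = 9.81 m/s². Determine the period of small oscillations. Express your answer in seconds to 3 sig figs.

0.673 s

I_cm = (2/5)mr² = 0.0006397 kg·m². The pivot is at distance d = 0.0803 m from the centre of mass.
By the parallel-axis theorem, I = I_cm + md² = 0.0006397 + 0.001599 = 0.002239 kg·m².
T = 2π√(I/(mgd)) = 2π√(0.002239/(0.248 × 9.81 × 0.0803)) = 0.673 s.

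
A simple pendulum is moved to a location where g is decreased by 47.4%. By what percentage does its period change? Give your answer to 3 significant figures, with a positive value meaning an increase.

T ∝ 1/√g, so T'/T = 1/√(0.5260) = 1.379.
Percentage change in T = (1.379 − 1) × 100% = 37.9%.

37.9%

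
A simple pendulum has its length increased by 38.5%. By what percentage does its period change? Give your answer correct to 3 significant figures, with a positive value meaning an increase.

17.7%

T ∝ √L, so T'/T = √(1.385) = 1.177.
Percentage change in T = (1.177 − 1) × 100% = 17.7%.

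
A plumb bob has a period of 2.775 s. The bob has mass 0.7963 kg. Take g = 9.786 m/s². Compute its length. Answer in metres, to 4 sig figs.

1.909 m

From T = 2π√(L/g), L = gT²/(4π²) = 9.786 × 2.7750²/(4π²) = 1.909 m.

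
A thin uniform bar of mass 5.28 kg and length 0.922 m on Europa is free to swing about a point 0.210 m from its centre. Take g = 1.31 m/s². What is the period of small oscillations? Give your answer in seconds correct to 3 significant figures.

For a physical pendulum T = 2π√(I/(mgd)), with d = 0.2100 m from pivot to centre of mass.
I_cm = mL²/12 = 5.28 × 0.922²/12 = 0.3740 kg·m²; I = I_cm + md² = 0.3740 + 5.28 × 0.2100² = 0.6069 kg·m².
T = 2π√(0.6069/(5.28 × 1.31 × 0.2100)) = 4.06 s.

4.06 s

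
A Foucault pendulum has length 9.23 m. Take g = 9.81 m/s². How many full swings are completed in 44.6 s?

T = 2π√(L/g) = 2π√(9.23/9.81) = 6.095 s.
Number of complete oscillations = ⌊44.6/6.095⌋ = ⌊7.318⌋ = 7.

7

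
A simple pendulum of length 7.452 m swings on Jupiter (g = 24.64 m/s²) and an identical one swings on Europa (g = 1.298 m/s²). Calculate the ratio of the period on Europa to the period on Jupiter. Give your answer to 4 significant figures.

4.357

T ∝ 1/√g, so T₂/T₁ = √(g₁/g₂) = √(24.64/1.298) = 4.357.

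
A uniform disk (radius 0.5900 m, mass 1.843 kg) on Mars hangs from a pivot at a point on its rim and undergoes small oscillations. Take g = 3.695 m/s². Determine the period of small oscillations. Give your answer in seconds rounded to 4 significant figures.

I_cm = ½mr² = 0.32077 kg·m². The pivot is at distance d = 0.5900 m from the centre of mass.
By the parallel-axis theorem, I = I_cm + md² = 0.32077 + 0.64155 = 0.96232 kg·m².
T = 2π√(I/(mgd)) = 2π√(0.96232/(1.843 × 3.695 × 0.5900)) = 3.075 s.

3.075 s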